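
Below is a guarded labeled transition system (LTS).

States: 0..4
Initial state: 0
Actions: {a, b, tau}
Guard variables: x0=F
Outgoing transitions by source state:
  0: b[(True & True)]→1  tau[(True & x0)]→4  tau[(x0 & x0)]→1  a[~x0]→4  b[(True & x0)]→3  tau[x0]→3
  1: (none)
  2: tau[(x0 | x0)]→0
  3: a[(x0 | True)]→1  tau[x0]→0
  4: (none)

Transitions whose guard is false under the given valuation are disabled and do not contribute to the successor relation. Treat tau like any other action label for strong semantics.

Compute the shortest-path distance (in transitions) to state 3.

Layered search for 3:
  Layer 0: {0}
  Layer 1: {1,4}
3 never appears.

Answer: UNREACHABLE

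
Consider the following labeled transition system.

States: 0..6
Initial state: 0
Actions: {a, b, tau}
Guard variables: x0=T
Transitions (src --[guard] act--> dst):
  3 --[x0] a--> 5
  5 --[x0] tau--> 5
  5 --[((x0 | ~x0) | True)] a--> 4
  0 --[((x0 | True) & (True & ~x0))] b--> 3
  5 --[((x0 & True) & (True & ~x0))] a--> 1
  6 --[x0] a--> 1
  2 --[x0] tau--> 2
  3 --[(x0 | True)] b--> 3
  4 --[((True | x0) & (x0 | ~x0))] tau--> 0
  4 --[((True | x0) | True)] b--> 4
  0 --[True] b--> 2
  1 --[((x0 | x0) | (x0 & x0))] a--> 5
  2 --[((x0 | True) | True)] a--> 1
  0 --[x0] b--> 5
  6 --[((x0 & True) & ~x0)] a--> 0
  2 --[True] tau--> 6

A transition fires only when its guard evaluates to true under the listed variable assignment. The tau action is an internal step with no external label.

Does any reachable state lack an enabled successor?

R = {0,1,2,4,5,6}
  0: b→2  b→5  [2 exit(s)]
  1: a→5  [1 exit(s)]
  2: a→1  tau→2  tau→6  [3 exit(s)]
  4: b→4  tau→0  [2 exit(s)]
  5: a→4  tau→5  [2 exit(s)]
  6: a→1  [1 exit(s)]

Answer: DEADLOCK-FREE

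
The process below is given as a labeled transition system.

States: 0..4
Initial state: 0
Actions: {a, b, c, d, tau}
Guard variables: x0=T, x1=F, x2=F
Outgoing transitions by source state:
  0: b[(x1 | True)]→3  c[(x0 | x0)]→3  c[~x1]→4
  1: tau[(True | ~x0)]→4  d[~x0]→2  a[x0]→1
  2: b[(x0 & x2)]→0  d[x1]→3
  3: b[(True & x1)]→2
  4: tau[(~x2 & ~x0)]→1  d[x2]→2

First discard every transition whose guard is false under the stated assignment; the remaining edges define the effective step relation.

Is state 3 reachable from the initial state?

Guard filter leaves 5 enabled edge(s).
depth 0: {0}
depth 1: {3,4}  now seen {0,3,4}
Reachable = {0,3,4}
Path to 3: b

Answer: REACHABLE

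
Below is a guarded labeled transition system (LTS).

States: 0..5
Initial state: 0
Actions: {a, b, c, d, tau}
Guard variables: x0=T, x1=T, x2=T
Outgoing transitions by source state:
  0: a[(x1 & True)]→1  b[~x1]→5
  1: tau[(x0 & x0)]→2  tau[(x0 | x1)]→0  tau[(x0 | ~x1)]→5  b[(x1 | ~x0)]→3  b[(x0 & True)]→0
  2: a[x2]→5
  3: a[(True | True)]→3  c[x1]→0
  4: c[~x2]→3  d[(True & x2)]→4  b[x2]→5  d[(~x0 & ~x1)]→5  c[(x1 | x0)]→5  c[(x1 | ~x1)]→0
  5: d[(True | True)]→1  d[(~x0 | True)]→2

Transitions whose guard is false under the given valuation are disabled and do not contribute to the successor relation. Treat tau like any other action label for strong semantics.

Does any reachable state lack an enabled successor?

Answer: DEADLOCK-FREE

Analysis:
Reachable = {0,1,2,3,5}
  0: a→1  [1 exit(s)]
  1: b→0  b→3  tau→0  tau→2  tau→5  [5 exit(s)]
  2: a→5  [1 exit(s)]
  3: a→3  c→0  [2 exit(s)]
  5: d→1  d→2  [2 exit(s)]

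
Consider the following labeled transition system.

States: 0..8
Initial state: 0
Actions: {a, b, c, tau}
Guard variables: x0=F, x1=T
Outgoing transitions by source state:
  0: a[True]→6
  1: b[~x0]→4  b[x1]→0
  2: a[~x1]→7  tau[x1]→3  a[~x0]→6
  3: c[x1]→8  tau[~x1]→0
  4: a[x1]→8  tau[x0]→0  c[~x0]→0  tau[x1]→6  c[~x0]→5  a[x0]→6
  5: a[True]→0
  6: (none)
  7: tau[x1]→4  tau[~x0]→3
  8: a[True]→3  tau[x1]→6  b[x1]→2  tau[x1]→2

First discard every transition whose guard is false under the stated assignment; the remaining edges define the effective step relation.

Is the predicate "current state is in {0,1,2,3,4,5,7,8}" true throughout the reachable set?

Answer: INVARIANT VIOLATED at state 6

Analysis:
Inv-set: {0,1,2,3,4,5,7,8}
Reach set: {0,6}
  0: ok
  6: VIOLATES
counterexample path to 6: a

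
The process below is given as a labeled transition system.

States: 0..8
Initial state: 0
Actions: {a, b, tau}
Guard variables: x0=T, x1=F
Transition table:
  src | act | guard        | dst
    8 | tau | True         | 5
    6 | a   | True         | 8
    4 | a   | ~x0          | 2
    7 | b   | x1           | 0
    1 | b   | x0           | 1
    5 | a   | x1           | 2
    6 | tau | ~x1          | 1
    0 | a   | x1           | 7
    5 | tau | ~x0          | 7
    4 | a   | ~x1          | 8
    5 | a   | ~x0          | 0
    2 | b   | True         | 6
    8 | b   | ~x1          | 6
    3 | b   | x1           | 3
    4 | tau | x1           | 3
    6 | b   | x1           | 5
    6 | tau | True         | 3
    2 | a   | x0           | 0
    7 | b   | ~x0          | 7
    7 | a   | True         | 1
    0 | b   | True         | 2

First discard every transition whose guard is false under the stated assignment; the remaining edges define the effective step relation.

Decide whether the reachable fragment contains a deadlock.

Answer: DEADLOCK at state 3

Trace:
Reach set: {0,1,2,3,5,6,8}
  0: b→2  [deg 1]
  1: b→1  [deg 1]
  2: a→0  b→6  [deg 2]
  3: ∅  [deadlock]
  5: ∅  [deadlock]
  6: a→8  tau→1  tau→3  [deg 3]
  8: b→6  tau→5  [deg 2]
trace reaching 3: b·b·tau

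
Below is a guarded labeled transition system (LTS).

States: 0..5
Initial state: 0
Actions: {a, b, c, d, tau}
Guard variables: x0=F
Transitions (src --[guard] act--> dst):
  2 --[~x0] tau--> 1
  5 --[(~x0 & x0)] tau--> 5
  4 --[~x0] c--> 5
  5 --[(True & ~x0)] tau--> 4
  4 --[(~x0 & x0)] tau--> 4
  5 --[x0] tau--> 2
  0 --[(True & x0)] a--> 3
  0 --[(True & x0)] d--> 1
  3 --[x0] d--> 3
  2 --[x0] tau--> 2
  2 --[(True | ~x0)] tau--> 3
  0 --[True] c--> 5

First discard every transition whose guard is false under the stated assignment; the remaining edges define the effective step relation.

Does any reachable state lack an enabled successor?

Reach set: {0,4,5}
  0: c→5  [deg 1]
  4: c→5  [deg 1]
  5: tau→4  [deg 1]

Answer: DEADLOCK-FREE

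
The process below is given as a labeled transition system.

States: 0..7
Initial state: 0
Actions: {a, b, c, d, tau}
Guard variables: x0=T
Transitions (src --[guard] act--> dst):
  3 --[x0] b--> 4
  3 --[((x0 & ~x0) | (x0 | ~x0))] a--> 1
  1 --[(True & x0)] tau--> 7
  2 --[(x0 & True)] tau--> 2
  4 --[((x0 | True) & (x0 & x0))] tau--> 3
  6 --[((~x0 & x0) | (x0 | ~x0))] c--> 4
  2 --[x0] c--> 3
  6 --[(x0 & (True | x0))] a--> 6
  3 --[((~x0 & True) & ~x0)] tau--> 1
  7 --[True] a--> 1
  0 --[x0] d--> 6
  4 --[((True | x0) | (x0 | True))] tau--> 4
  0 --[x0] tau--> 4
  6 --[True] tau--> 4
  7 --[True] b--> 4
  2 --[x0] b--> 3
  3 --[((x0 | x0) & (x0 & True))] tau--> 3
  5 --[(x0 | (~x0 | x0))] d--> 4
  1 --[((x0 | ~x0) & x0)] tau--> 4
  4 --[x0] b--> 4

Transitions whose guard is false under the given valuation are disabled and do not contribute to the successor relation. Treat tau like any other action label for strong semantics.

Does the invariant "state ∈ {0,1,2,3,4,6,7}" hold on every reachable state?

Answer: INVARIANT HOLDS

Analysis:
Safe = {0,1,2,3,4,6,7}
R = {0,1,3,4,6,7}
  0: ✓
  1: ✓
  3: ✓
  4: ✓
  6: ✓
  7: ✓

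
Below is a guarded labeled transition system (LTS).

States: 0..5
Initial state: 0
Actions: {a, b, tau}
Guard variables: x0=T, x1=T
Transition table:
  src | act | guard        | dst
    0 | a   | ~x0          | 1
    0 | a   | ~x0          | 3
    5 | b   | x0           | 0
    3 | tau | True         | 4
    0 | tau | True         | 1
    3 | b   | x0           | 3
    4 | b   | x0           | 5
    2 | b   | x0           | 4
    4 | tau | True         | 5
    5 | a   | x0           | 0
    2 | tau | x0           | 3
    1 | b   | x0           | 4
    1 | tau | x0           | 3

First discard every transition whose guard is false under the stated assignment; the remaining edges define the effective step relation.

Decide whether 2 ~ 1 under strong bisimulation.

Compute ~ classes (split until stable):
  round 0: {{0,1,2,3,4,5}}
  round 1: {{0},{1,2,3,4},{5}}
  round 2: {{0},{1,2,3},{4},{5}}
  round 3: {{0},{1,2},{3},{4},{5}}
Fixed point at round 4; 5 class(es).
[2]={1,2}  [1]={1,2}

Answer: BISIMILAR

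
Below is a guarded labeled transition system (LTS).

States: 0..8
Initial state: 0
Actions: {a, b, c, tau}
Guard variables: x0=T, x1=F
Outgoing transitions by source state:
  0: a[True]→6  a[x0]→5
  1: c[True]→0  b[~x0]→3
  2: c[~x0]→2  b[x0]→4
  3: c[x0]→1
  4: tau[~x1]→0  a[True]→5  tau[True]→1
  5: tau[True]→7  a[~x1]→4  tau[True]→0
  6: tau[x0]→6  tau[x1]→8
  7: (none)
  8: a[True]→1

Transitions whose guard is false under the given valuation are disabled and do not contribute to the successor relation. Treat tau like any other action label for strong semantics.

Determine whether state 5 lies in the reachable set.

Answer: REACHABLE

Working:
After dropping false guards: 13 live edges.
L0 = {0}
L1 = {5,6}  now seen {0,5,6}
L2 = {4,7}  now seen {0,4,5,6,7}
L3 = {1}  now seen {0,1,4,5,6,7}
Reachable = {0,1,4,5,6,7}
Path to 5: a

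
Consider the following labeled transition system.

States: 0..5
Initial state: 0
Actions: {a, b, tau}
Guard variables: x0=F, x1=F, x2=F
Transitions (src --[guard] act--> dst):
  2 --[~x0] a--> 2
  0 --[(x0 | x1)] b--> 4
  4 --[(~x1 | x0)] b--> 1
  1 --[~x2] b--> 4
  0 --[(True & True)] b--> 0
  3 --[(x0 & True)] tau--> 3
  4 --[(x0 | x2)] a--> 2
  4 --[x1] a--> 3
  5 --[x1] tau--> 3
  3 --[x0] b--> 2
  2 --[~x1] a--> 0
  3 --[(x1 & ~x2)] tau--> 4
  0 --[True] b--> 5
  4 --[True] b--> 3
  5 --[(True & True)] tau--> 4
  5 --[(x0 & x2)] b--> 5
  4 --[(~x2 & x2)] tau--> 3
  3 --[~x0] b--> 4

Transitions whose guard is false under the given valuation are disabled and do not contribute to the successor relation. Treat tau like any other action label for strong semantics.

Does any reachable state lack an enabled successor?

R = {0,1,3,4,5}
  0: b→0  b→5  [2 out]
  1: b→4  [1 out]
  3: b→4  [1 out]
  4: b→1  b→3  [2 out]
  5: tau→4  [1 out]

Answer: DEADLOCK-FREE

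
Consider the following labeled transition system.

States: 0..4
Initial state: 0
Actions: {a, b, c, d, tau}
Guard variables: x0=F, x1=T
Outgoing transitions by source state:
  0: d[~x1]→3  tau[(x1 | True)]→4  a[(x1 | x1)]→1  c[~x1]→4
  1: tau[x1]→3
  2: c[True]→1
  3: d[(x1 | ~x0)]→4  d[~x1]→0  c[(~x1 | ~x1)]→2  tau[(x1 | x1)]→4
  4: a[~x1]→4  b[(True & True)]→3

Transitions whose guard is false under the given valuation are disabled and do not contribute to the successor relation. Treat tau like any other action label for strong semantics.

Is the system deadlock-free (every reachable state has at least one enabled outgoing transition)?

Answer: DEADLOCK-FREE

Trace:
R = {0,1,3,4}
  0: a→1  tau→4  [deg 2]
  1: tau→3  [deg 1]
  3: d→4  tau→4  [deg 2]
  4: b→3  [deg 1]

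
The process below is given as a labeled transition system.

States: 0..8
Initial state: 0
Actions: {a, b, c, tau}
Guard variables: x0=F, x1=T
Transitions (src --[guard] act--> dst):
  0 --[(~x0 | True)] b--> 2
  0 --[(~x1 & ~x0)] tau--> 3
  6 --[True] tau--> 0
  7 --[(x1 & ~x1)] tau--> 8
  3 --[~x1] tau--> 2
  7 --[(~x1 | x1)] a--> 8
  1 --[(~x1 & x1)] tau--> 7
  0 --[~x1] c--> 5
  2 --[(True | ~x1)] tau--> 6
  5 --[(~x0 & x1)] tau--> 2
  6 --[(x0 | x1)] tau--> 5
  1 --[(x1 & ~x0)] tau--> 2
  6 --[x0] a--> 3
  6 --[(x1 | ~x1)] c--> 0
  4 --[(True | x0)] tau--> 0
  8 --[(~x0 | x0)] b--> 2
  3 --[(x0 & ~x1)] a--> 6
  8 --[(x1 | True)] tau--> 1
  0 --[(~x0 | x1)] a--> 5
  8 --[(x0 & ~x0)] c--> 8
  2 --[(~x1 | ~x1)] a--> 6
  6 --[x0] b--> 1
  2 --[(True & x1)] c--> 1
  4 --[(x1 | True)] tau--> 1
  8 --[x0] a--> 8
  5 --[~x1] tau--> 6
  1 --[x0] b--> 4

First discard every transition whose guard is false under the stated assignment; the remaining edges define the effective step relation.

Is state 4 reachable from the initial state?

14 transition(s) survive guard evaluation.
Layer 0: {0}
Layer 1: {2,5}  now seen {0,2,5}
Layer 2: {1,6}  now seen {0,1,2,5,6}
R = {0,1,2,5,6}

Answer: UNREACHABLE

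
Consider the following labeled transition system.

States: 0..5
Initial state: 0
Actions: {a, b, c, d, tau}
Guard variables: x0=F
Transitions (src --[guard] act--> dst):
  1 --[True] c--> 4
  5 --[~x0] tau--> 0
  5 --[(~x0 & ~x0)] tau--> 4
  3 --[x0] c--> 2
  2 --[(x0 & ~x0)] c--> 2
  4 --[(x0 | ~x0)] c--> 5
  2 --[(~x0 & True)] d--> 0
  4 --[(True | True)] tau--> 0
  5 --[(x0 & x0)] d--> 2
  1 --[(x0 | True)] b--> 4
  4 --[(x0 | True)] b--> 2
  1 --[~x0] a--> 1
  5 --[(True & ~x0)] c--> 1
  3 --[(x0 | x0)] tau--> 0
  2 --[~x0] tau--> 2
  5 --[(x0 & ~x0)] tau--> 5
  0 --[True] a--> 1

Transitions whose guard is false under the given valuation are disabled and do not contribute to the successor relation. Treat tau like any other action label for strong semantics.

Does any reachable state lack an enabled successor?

Answer: DEADLOCK-FREE

Working:
Reachable = {0,1,2,4,5}
  0: a→1  [1 out]
  1: a→1  b→4  c→4  [3 out]
  2: d→0  tau→2  [2 out]
  4: b→2  c→5  tau→0  [3 out]
  5: c→1  tau→0  tau→4  [3 out]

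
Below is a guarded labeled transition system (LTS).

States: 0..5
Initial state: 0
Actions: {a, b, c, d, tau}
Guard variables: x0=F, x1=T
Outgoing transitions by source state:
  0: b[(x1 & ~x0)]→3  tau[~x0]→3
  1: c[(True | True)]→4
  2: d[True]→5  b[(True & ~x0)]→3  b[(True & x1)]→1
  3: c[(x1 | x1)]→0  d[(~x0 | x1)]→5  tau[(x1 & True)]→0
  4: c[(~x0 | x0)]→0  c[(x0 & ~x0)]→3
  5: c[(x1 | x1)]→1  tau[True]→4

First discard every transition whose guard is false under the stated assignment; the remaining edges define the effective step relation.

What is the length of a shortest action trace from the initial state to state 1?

Answer: 3

Trace:
BFS to 1:
  Layer 0: {0}
  Layer 1: {3}
  Layer 2: {5}
  Layer 3: {1,4}
first hit 1 at d=3 via b·d·c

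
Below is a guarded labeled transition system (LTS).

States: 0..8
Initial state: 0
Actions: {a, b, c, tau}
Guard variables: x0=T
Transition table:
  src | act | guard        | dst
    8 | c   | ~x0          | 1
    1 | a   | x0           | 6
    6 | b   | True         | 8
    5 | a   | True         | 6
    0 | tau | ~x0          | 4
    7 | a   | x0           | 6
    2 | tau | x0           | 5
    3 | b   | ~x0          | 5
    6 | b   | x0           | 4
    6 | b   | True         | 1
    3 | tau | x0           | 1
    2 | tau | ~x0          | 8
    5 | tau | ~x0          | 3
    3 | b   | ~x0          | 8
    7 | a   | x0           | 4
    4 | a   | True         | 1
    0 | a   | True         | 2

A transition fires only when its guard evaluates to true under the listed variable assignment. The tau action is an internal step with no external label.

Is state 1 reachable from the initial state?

Answer: REACHABLE

Analysis:
After dropping false guards: 11 live edges.
depth 0: {0}
depth 1: {2}  cumulative {0,2}
depth 2: {5}  cumulative {0,2,5}
depth 3: {6}  cumulative {0,2,5,6}
depth 4: {1,4,8}  cumulative {0,1,2,4,5,6,8}
Reachable = {0,1,2,4,5,6,8}
Path to 1: a·tau·a·b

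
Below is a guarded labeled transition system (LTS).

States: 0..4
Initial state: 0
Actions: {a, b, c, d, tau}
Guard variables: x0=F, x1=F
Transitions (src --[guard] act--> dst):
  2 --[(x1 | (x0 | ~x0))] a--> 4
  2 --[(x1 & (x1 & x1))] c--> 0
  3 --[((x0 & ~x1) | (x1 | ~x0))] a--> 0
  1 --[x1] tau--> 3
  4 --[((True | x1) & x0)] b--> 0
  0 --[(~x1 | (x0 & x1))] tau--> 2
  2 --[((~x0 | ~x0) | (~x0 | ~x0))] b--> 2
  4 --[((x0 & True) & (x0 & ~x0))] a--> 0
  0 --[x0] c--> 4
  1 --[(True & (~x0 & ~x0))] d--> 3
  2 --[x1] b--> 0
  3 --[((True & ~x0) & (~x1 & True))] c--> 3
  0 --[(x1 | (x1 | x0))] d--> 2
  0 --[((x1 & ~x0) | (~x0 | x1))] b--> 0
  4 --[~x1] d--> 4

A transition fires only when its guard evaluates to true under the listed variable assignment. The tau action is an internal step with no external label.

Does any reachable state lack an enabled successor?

Answer: DEADLOCK-FREE

Analysis:
R = {0,2,4}
  0: b→0  tau→2  [2 exit(s)]
  2: a→4  b→2  [2 exit(s)]
  4: d→4  [1 exit(s)]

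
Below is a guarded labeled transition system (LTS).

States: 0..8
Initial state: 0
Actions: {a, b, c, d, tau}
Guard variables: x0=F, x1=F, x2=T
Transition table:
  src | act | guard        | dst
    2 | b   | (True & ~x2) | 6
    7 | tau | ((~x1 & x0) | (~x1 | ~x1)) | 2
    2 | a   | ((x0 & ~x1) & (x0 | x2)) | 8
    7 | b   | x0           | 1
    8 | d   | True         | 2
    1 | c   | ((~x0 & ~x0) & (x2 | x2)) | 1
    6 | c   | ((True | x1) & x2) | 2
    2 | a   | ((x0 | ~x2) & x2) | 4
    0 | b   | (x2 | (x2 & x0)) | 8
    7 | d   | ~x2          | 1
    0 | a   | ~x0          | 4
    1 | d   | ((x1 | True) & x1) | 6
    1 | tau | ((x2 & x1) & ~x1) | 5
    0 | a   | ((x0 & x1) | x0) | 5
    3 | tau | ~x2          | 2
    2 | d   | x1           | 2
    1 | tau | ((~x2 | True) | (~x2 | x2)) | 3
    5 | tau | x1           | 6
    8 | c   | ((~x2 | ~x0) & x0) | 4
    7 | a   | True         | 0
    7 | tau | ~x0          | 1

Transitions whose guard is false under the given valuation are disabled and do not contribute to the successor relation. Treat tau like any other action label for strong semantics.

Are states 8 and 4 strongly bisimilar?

Answer: NOT BISIMILAR

Analysis:
Bisimulation quotient by refinement:
  round 0: {{0,1,2,3,4,5,6,7,8}}
  round 1: {{0},{1},{2,3,4,5},{6},{7},{8}}
Fixed point at round 2; 6 class(es).
[8]={8}  [4]={2,3,4,5}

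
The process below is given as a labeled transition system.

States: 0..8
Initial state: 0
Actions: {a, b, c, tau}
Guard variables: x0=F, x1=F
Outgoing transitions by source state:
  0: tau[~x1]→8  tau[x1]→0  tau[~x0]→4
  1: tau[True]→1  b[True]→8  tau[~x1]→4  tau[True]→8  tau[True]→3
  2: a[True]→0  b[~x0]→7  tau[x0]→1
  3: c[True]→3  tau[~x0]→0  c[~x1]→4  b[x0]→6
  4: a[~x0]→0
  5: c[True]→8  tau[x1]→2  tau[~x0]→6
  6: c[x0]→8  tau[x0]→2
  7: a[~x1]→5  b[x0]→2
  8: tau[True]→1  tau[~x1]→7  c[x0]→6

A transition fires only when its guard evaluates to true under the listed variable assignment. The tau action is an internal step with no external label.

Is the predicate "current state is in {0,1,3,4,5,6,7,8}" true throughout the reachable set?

Answer: INVARIANT HOLDS

Trace:
Allowed set {0,1,3,4,5,6,7,8}
Reachable = {0,1,3,4,5,6,7,8}
  0: safe
  1: safe
  3: safe
  4: safe
  5: safe
  6: safe
  7: safe
  8: safe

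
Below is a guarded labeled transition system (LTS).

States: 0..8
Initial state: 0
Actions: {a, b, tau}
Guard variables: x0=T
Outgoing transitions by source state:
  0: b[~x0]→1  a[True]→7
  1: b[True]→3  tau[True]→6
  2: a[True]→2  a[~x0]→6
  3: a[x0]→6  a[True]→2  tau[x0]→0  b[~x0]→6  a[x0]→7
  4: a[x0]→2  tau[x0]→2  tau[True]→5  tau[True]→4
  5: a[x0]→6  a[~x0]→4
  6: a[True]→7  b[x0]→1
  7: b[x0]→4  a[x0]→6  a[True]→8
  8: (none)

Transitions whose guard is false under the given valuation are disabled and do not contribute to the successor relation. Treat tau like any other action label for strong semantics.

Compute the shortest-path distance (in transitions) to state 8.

Answer: 2

Analysis:
Layered search for 8:
  L0 = {0}
  L1 = {7}
  L2 = {4,6,8}
8 enters at depth 2; path a·a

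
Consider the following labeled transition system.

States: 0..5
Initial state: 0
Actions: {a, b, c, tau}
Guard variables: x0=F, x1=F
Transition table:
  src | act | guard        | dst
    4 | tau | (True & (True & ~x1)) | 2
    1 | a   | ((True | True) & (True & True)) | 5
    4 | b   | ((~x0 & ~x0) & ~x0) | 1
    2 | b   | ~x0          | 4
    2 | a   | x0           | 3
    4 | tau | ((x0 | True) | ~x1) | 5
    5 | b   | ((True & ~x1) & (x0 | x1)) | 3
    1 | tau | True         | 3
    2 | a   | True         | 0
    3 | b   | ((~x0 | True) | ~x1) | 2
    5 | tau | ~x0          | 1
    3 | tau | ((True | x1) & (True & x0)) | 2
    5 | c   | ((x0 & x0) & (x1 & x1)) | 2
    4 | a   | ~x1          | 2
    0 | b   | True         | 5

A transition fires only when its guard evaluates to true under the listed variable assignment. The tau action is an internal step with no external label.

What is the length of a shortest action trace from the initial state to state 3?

Answer: 3

Working:
BFS to 3:
  depth 0: {0}
  depth 1: {5}
  depth 2: {1}
  depth 3: {3}
3 enters at depth 3; path b·tau·tau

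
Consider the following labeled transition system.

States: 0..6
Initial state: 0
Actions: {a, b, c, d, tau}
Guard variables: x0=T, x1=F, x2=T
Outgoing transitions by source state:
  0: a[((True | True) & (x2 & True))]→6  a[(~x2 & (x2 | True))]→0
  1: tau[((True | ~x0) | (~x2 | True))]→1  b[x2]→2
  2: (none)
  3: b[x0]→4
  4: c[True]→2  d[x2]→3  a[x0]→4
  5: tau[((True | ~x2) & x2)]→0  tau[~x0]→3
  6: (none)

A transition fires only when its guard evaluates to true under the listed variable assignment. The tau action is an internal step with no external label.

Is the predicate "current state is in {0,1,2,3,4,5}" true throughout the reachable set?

Allowed set {0,1,2,3,4,5}
Reach set: {0,6}
  0: ✓
  6: outside
witness against invariant: a → 6

Answer: INVARIANT VIOLATED at state 6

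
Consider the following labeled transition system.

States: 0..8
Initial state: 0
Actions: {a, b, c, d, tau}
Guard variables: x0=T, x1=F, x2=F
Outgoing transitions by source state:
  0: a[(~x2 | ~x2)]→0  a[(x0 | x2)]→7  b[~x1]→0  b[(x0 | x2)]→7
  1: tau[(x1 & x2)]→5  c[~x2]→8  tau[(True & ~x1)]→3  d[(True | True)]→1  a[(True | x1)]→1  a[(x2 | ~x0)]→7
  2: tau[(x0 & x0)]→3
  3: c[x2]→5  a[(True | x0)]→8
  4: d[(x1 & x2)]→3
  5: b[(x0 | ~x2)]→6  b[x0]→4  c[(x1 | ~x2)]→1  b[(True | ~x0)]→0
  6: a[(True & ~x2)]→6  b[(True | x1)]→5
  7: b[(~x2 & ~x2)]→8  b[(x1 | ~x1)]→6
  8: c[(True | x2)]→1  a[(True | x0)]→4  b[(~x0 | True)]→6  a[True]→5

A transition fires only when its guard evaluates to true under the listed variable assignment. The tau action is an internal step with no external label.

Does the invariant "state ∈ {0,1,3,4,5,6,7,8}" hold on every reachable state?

Inv-set: {0,1,3,4,5,6,7,8}
Reachable = {0,1,3,4,5,6,7,8}
  0: safe
  1: safe
  3: safe
  4: safe
  5: safe
  6: safe
  7: safe
  8: safe

Answer: INVARIANT HOLDS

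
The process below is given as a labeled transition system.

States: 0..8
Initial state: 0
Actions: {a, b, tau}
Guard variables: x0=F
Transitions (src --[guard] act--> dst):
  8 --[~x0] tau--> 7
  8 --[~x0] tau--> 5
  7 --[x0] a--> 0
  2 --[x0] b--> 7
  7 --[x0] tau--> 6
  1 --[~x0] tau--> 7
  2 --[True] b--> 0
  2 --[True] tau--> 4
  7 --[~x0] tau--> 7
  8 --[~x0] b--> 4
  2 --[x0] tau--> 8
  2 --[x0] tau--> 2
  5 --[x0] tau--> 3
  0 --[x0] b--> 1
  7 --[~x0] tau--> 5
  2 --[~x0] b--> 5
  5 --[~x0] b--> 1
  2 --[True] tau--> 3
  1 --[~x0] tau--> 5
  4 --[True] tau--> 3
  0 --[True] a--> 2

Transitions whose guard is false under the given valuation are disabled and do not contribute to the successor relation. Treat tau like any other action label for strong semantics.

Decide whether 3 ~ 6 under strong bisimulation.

Answer: BISIMILAR

Working:
Compute ~ classes (split until stable):
  π0 = {{0,1,2,3,4,5,6,7,8}}
  π1 = {{0},{1,4,7},{2,8},{3,6},{5}}
  π2 = {{0},{1,7},{2},{3,6},{4},{5},{8}}
Fixed point at round 3; 7 class(es).
class of 3: {3,6}; class of 6: {3,6}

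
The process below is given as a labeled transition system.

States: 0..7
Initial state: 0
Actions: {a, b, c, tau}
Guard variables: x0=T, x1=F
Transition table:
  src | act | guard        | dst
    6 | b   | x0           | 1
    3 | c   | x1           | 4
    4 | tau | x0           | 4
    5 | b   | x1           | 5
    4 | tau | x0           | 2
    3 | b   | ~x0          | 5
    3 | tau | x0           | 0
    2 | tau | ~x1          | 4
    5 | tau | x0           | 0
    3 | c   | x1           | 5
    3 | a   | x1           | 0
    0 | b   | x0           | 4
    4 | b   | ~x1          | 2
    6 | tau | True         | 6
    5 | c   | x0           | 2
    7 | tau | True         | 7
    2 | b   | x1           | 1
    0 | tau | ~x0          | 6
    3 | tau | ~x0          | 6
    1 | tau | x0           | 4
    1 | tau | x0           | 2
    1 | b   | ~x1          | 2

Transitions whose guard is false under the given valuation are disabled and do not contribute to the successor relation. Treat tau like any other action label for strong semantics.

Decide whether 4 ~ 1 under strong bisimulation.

Bisimulation quotient by refinement:
  π0 = {{0,1,2,3,4,5,6,7}}
  π1 = {{0},{1,4,6},{2,3,7},{5}}
  π2 = {{0},{1,4},{2},{3},{5},{6},{7}}
7 equivalence class(es) (converged in 3)
[4]={1,4}  [1]={1,4}

Answer: BISIMILAR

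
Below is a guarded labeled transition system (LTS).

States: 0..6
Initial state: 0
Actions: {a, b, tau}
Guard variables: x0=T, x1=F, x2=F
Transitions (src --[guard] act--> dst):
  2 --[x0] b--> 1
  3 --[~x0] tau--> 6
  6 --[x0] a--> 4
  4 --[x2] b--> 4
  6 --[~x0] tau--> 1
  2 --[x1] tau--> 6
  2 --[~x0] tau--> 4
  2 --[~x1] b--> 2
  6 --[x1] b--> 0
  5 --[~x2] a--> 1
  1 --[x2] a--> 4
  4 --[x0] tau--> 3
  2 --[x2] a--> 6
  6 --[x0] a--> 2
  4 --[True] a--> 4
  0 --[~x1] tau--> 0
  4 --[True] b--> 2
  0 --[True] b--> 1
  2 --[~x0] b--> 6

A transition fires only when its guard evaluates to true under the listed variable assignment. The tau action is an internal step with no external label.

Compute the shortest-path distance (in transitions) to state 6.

Answer: UNREACHABLE

Trace:
Layered search for 6:
  depth 0: {0}
  depth 1: {1}
6 never appears.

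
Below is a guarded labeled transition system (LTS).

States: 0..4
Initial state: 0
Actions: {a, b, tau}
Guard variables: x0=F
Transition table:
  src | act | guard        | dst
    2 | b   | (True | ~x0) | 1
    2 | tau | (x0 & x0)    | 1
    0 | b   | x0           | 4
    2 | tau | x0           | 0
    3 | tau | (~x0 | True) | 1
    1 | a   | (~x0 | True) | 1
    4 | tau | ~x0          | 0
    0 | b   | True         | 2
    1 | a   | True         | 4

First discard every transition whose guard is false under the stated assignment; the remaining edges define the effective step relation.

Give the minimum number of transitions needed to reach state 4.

Answer: 3

Analysis:
BFS to 4:
  Layer 0: {0}
  Layer 1: {2}
  Layer 2: {1}
  Layer 3: {4}
4 enters at depth 3; path b·b·a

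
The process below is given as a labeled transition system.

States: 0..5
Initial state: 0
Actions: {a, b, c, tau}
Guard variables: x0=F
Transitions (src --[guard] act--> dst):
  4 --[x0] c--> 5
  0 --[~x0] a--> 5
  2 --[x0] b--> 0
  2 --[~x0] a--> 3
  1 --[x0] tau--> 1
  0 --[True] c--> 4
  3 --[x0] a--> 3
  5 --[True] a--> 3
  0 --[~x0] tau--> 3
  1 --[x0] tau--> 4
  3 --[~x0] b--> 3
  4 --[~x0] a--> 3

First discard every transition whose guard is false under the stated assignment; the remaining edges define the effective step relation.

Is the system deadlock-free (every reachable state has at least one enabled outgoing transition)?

Reach set: {0,3,4,5}
  0: a→5  c→4  tau→3  [deg 3]
  3: b→3  [deg 1]
  4: a→3  [deg 1]
  5: a→3  [deg 1]

Answer: DEADLOCK-FREE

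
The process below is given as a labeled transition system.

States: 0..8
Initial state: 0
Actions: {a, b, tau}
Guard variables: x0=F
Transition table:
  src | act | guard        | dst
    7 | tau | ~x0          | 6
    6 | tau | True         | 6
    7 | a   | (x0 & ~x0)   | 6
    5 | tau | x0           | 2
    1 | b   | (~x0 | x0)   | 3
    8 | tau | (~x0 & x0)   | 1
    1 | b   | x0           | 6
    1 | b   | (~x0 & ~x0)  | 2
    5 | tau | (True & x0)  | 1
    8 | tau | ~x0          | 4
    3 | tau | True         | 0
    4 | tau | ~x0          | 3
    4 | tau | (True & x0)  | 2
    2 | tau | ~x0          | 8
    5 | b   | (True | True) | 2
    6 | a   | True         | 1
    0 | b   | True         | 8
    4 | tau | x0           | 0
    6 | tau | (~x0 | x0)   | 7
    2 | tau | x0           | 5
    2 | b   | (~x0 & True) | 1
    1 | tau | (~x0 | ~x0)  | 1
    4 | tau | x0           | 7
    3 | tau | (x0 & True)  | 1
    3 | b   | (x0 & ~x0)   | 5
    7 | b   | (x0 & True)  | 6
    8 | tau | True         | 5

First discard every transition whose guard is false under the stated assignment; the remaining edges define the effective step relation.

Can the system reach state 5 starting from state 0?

Answer: REACHABLE

Analysis:
15 transition(s) survive guard evaluation.
L0 = {0}
L1 = {8}  now seen {0,8}
L2 = {4,5}  now seen {0,4,5,8}
L3 = {2,3}  now seen {0,2,3,4,5,8}
L4 = {1}  now seen {0,1,2,3,4,5,8}
R = {0,1,2,3,4,5,8}
witness 5: b·tau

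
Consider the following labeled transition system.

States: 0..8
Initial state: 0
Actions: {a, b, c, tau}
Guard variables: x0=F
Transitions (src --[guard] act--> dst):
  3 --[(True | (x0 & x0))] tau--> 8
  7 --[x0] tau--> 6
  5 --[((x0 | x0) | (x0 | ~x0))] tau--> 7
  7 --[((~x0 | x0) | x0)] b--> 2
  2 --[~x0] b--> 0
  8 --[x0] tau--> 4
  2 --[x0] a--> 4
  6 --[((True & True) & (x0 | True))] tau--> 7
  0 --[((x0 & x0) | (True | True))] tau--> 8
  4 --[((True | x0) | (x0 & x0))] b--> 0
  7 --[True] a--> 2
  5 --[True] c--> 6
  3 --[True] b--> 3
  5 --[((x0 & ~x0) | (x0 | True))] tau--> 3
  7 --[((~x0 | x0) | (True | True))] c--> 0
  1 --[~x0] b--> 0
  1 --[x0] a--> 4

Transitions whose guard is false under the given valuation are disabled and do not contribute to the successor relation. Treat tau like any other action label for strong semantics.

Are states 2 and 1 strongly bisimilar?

Bisimulation quotient by refinement:
  round 0: {{0,1,2,3,4,5,6,7,8}}
  round 1: {{0,6},{1,2,4},{3},{5},{7},{8}}
  round 2: {{0},{1,2,4},{3},{5},{6},{7},{8}}
Fixed point at round 3; 7 class(es).
[2]={1,2,4}  [1]={1,2,4}

Answer: BISIMILAR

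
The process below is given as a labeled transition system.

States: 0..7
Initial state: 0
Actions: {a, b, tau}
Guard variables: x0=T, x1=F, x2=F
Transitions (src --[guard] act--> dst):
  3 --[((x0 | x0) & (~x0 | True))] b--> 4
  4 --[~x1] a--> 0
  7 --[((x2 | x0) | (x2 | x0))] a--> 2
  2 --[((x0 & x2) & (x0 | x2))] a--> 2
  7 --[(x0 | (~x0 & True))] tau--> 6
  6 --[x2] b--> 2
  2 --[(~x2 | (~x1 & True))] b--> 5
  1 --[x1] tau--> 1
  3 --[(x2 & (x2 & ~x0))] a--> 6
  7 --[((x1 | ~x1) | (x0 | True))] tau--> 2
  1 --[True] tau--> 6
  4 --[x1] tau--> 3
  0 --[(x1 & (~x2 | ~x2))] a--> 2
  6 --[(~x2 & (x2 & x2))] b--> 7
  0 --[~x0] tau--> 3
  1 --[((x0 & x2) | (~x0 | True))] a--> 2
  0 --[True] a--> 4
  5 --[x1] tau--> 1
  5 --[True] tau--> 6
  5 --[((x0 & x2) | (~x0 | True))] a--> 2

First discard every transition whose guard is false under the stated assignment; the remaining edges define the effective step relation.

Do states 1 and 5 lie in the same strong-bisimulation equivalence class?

Refine partition for ~:
  round 0: {{0,1,2,3,4,5,6,7}}
  round 1: {{0,4},{1,5,7},{2,3},{6}}
  round 2: {{0,4},{1,5},{2},{3},{6},{7}}
Fixed point at round 3; 6 class(es).
class of 1: {1,5}; class of 5: {1,5}

Answer: BISIMILAR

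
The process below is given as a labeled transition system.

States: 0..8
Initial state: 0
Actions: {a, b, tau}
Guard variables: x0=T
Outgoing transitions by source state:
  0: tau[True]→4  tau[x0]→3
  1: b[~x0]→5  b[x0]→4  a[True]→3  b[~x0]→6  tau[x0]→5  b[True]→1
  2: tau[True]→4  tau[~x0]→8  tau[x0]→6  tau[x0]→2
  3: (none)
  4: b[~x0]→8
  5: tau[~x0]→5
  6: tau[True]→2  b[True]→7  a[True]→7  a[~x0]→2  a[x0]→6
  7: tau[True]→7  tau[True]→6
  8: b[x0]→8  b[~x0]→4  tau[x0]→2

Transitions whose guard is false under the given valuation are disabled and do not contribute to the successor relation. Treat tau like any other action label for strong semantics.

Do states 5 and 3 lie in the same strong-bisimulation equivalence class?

Compute ~ classes (split until stable):
  P[0] = {{0,1,2,3,4,5,6,7,8}}
  P[1] = {{0,2,7},{1,6},{3,4,5},{8}}
  P[2] = {{0},{1},{2},{3,4,5},{6},{7},{8}}
7 equivalence class(es) (converged in 3)
[5]={3,4,5}  [3]={3,4,5}

Answer: BISIMILAR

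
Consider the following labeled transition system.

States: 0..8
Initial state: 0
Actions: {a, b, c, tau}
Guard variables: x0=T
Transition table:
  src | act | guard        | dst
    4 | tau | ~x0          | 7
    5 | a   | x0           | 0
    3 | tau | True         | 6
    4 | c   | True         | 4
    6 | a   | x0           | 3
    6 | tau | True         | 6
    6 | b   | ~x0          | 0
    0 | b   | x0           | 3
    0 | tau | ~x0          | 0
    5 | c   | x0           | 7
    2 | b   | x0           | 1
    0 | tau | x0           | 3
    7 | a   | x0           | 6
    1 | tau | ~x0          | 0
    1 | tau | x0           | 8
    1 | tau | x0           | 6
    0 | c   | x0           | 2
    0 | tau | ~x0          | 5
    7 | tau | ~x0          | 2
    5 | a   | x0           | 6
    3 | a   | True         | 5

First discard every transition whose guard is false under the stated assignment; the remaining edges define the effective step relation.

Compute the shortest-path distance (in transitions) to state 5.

Breadth-first toward 5:
  Layer 0: {0}
  Layer 1: {2,3}
  Layer 2: {1,5,6}
depth(5)=2, e.g. b·a

Answer: 2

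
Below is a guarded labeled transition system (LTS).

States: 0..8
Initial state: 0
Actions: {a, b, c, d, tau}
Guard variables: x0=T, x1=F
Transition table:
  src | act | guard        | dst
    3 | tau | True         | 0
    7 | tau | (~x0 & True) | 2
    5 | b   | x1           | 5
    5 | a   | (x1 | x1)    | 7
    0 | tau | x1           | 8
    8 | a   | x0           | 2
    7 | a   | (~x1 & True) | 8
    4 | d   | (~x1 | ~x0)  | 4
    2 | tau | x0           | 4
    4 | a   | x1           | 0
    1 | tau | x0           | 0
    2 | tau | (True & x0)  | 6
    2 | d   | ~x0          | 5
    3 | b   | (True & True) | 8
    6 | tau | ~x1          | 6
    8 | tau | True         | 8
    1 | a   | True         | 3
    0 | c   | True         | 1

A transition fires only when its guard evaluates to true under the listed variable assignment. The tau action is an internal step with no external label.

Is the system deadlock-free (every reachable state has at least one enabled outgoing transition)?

Answer: DEADLOCK-FREE

Trace:
R = {0,1,2,3,4,6,8}
  0: c→1  [1 exit(s)]
  1: a→3  tau→0  [2 exit(s)]
  2: tau→4  tau→6  [2 exit(s)]
  3: b→8  tau→0  [2 exit(s)]
  4: d→4  [1 exit(s)]
  6: tau→6  [1 exit(s)]
  8: a→2  tau→8  [2 exit(s)]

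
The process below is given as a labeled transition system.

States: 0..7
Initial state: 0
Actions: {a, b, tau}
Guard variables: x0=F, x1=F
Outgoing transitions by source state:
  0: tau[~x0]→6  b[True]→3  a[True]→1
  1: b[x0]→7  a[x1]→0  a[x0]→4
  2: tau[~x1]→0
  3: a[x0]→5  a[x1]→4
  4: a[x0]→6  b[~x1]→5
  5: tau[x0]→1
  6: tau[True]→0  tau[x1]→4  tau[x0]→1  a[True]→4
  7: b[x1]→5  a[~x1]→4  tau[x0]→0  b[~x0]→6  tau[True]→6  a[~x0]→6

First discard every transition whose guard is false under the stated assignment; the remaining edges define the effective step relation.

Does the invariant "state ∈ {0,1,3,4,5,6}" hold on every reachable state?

Answer: INVARIANT HOLDS

Analysis:
Safe = {0,1,3,4,5,6}
R = {0,1,3,4,5,6}
  0: ok
  1: ok
  3: ok
  4: ok
  5: ok
  6: ok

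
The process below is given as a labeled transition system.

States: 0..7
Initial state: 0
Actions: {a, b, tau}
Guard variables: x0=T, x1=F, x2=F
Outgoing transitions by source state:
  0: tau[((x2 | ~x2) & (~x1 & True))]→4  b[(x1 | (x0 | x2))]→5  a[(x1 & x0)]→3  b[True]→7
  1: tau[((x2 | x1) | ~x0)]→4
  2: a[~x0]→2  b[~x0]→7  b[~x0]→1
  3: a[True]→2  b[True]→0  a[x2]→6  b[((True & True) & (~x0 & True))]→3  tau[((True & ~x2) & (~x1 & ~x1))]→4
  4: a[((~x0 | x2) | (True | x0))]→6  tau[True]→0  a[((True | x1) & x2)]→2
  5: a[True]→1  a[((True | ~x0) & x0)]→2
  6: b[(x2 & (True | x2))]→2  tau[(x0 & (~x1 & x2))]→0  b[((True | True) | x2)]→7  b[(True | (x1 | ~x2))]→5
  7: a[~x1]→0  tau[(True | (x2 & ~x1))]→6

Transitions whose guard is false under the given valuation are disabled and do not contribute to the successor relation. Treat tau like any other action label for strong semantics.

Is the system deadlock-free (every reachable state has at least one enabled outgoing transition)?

Answer: DEADLOCK at state 1

Analysis:
Reach set: {0,1,2,4,5,6,7}
  0: b→5  b→7  tau→4  [3 exit(s)]
  1: ∅  [STUCK]
  2: ∅  [STUCK]
  4: a→6  tau→0  [2 exit(s)]
  5: a→1  a→2  [2 exit(s)]
  6: b→5  b→7  [2 exit(s)]
  7: a→0  tau→6  [2 exit(s)]
trace reaching 1: b·a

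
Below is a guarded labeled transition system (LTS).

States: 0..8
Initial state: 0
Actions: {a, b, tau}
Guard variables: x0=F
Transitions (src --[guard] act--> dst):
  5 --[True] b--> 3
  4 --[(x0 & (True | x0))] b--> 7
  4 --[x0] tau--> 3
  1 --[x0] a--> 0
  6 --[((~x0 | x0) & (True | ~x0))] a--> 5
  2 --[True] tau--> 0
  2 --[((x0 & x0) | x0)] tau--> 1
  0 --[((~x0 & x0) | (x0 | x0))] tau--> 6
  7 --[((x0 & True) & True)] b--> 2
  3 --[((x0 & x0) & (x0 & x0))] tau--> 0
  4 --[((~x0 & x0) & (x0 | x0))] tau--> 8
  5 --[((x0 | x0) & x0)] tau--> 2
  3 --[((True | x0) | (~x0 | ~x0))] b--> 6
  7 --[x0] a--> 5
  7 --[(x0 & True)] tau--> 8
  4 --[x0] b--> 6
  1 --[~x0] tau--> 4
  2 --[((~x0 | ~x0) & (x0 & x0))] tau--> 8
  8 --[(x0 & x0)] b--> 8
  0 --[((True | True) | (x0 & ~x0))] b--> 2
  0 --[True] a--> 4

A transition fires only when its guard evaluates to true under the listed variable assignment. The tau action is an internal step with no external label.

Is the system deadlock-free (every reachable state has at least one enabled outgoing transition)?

Answer: DEADLOCK at state 4

Analysis:
Reach set: {0,2,4}
  0: a→4  b→2  [2 exit(s)]
  2: tau→0  [1 exit(s)]
  4: ∅  [STUCK]
witness 4: a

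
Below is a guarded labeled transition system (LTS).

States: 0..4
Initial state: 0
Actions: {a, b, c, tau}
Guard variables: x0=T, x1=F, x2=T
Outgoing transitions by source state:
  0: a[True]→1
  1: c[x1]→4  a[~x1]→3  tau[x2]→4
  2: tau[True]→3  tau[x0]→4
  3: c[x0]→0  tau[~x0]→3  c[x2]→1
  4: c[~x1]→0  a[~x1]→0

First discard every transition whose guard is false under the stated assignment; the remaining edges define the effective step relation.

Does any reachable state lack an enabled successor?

Answer: DEADLOCK-FREE

Analysis:
Reachable = {0,1,3,4}
  0: a→1  [deg 1]
  1: a→3  tau→4  [deg 2]
  3: c→0  c→1  [deg 2]
  4: a→0  c→0  [deg 2]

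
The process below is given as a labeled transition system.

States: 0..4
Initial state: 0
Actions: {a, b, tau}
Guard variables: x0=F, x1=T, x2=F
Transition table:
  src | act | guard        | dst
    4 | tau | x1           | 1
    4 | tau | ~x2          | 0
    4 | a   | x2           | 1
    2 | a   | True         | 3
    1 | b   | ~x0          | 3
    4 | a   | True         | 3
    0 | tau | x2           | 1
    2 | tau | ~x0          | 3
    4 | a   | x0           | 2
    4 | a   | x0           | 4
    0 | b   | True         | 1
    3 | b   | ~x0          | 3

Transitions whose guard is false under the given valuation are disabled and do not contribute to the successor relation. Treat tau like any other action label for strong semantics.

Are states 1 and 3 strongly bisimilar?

Compute ~ classes (split until stable):
  round 0: {{0,1,2,3,4}}
  round 1: {{0,1,3},{2,4}}
Fixed point at round 2; 2 class(es).
[1]={0,1,3}  [3]={0,1,3}

Answer: BISIMILAR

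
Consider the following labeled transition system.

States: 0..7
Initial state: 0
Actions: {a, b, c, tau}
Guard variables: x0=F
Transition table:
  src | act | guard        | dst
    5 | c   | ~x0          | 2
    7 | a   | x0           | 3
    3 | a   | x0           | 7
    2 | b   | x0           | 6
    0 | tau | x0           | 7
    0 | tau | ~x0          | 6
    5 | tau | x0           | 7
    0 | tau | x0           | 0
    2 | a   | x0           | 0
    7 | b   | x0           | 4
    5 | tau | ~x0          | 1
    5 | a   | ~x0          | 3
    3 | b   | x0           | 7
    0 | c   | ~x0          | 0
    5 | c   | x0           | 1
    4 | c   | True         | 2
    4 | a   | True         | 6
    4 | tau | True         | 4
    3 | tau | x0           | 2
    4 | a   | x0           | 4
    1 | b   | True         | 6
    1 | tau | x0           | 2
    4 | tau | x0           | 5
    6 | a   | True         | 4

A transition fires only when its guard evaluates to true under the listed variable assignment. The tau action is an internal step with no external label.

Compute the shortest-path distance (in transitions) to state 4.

Layered search for 4:
  L0 = {0}
  L1 = {6}
  L2 = {4}
first hit 4 at d=2 via tau·a

Answer: 2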